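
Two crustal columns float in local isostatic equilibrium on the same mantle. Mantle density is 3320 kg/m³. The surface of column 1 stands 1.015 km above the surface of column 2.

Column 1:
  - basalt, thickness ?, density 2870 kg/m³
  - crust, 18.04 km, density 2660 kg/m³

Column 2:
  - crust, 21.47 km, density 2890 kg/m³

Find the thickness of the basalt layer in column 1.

1.55 km

Take the compensation level at the base of the deeper column (depth z_c below the surface of column 1) and equate Σ ρ_i t_i down to z_c; mantle fills any gap and the z_c terms cancel.
Column 1: x×2870 + 18.04×2660 + (z_c − 18.04 − x)×3320
Column 2: 1.015×0 + 21.47×2890 + (z_c − 1.015 − 21.47)×3320
The z_c×3320 term appears on both sides and cancels. Collect the known terms of each column as K = Σ(ρt)_known − 3320 × (depth of known layers): K_1 = 47986.4 − 3320×18.04 = −11906.4; K_2 = 62048.3 − 3320×(1.015 + 21.47) = −12601.9.
Balance: K_1 − x×(3320 − 2870) = K_2, so x = (K_1 − K_2)/(3320 − 2870) = 695.5/450 = 1.55 km.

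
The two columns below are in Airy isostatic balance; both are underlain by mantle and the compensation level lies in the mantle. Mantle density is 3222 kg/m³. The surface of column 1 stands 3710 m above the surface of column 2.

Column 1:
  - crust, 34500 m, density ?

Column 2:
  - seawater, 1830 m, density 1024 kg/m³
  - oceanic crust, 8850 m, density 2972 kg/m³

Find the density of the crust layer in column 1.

2690 kg/m³

Take the compensation level at the base of the deeper column (depth z_c below the surface of column 1) and equate Σ ρ_i t_i down to z_c; mantle fills any gap and the z_c terms cancel.
Column 1: 34500×ρ + (z_c − 34500)×3222
Column 2: 3710×0 + 1830×1024 + 8850×2972 + (z_c − 3710 − 10680)×3222
The z_c×3222 term appears on both sides and cancels. Collect the known terms of each column as K = Σ(ρt)_known − 3222 × (depth of known layers): K_1 = 0 − 3222×34500 = −111159000; K_2 = 28176120 − 3222×(3710 + 10680) = −18188460.
Balance: K_1 + 34500×ρ = K_2, so ρ = (K_2 − K_1)/34500 = 92970500/34500 = 2690 kg/m³.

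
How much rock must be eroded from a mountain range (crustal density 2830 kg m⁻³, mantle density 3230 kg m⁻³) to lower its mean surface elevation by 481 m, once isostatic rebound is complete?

Net drop Δ = e − u = e − e ρ_c/ρ_m = e (ρ_m − ρ_c)/ρ_m.
e = Δ ρ_m/(ρ_m − ρ_c) = 481 m × 3230/400 = 3880 m.

3880 m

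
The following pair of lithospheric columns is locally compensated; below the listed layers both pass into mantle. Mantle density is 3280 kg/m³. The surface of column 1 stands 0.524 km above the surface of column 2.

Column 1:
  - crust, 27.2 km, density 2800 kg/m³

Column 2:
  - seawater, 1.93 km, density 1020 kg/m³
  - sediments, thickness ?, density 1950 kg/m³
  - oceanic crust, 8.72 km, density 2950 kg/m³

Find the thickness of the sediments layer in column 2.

3.08 km

Take the compensation level at the base of the deeper column (depth z_c below the surface of column 1) and equate Σ ρ_i t_i down to z_c; mantle fills any gap and the z_c terms cancel.
Column 1: 27.2×2800 + (z_c − 27.2)×3280
Column 2: 0.524×0 + 1.93×1020 + x×1950 + 8.72×2950 + (z_c − 0.524 − 10.65 − x)×3280
The z_c×3280 term appears on both sides and cancels. Collect the known terms of each column as K = Σ(ρt)_known − 3280 × (depth of known layers): K_1 = 76160 − 3280×27.2 = −13056; K_2 = 27692.6 − 3280×(0.524 + 10.65) = −8958.12.
Balance: K_1 = K_2 − x×(3280 − 1950), so x = (K_2 − K_1)/(3280 − 1950) = 4097.88/1330 = 3.08 km.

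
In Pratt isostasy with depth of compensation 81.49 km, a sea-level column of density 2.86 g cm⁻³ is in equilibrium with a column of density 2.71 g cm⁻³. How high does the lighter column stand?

4.51 km

ρ_ref D = ρ (D + h) → h = D (ρ_ref − ρ)/ρ.
h = 81.49 km × (2.86 − 2.71)/2.71 = 4.51 km.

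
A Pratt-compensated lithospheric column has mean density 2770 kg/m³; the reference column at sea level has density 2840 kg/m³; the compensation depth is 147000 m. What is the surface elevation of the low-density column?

3710 m

ρ_ref D = ρ (D + h) → h = D (ρ_ref − ρ)/ρ.
h = 147000 m × (2840 − 2770)/2770 = 3710 m.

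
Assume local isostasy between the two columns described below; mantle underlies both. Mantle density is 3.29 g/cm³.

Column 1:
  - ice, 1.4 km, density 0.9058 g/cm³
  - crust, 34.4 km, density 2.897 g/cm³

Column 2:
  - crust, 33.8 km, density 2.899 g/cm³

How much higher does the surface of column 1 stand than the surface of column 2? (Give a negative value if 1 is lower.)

1.11 km

For any compensation level in the mantle, the mantle terms cancel and isostasy reduces to e = (Σt_1 − Σt_2) − (Σ(ρt)_1 − Σ(ρt)_2) / ρ_m.
Σt_1 = 35.8 km; Σt_2 = 33.8 km; Σ(ρt)_1 = 100.92492; Σ(ρt)_2 = 97.9862 (in km·g/cm³).
e = (35.8 − 33.8) − (100.92492 − 97.9862) / 3.29 = 1.11 km.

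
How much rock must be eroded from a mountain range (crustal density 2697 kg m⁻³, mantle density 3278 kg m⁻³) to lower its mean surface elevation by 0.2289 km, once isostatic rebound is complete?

Net drop Δ = e − u = e − e ρ_c/ρ_m = e (ρ_m − ρ_c)/ρ_m.
e = Δ ρ_m/(ρ_m − ρ_c) = 0.2289 km × 3278/581 = 1.29 km.

1.29 km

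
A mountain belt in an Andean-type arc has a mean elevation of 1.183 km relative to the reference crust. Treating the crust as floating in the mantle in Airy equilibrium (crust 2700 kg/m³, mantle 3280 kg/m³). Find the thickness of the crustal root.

5.51 km

By Archimedes' principle applied to the lithosphere: the weight of the topography is balanced by the buoyancy of the root, ρ_c h = (ρ_m − ρ_c) r.
r = h · ρ_c / (ρ_m − ρ_c) = 1.183 km × 2700 / (3280 − 2700) = 5.51 km.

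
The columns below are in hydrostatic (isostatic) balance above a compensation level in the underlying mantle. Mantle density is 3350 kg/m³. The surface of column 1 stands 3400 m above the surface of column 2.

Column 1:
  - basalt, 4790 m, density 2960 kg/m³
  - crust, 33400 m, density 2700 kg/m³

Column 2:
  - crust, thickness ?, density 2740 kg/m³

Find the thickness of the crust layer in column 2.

20000 m

Take the compensation level at the base of the deeper column (depth z_c below the surface of column 1) and equate Σ ρ_i t_i down to z_c; mantle fills any gap and the z_c terms cancel.
Column 1: 4790×2960 + 33400×2700 + (z_c − 38190)×3350
Column 2: 3400×0 + x×2740 + (z_c − 3400 − 0 − x)×3350
The z_c×3350 term appears on both sides and cancels. Collect the known terms of each column as K = Σ(ρt)_known − 3350 × (depth of known layers): K_1 = 104358400 − 3350×38190 = −23578100; K_2 = 0 − 3350×(3400 + 0) = −11390000.
Balance: K_1 = K_2 − x×(3350 − 2740), so x = (K_2 − K_1)/(3350 − 2740) = 12188100/610 = 20000 m.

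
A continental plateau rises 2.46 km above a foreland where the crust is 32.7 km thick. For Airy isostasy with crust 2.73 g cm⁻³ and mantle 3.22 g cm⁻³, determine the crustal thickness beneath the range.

Root depth r = h ρ_c / (ρ_m − ρ_c) = 2.46 km × 2.73 / 0.49 = 13.71 km.
Total thickness = T + h + r = 32.7 km + 2.46 km + 13.71 km = 48.9 km.

48.9 km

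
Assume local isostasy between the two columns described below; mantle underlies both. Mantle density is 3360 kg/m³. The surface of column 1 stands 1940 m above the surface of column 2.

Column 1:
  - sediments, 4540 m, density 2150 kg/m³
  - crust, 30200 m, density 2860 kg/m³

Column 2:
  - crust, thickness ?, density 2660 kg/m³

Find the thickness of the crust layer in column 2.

Take the compensation level at the base of the deeper column (depth z_c below the surface of column 1) and equate Σ ρ_i t_i down to z_c; mantle fills any gap and the z_c terms cancel.
Column 1: 4540×2150 + 30200×2860 + (z_c − 34740)×3360
Column 2: 1940×0 + x×2660 + (z_c − 1940 − 0 − x)×3360
The z_c×3360 term appears on both sides and cancels. Collect the known terms of each column as K = Σ(ρt)_known − 3360 × (depth of known layers): K_1 = 96133000 − 3360×34740 = −20593400; K_2 = 0 − 3360×(1940 + 0) = −6518400.
Balance: K_1 = K_2 − x×(3360 − 2660), so x = (K_2 − K_1)/(3360 − 2660) = 14075000/700 = 20100 m.

20100 m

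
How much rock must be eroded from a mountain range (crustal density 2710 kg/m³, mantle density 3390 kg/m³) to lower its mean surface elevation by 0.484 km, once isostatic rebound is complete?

Net drop Δ = e − u = e − e ρ_c/ρ_m = e (ρ_m − ρ_c)/ρ_m.
e = Δ ρ_m/(ρ_m − ρ_c) = 0.484 km × 3390/680 = 2.41 km.

2.41 km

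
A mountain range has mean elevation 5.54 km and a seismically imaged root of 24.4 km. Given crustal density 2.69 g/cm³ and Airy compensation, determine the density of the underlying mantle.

Airy balance: ρ_c h = (ρ_m − ρ_c) r → ρ_m = ρ_c (1 + h/r).
ρ_m = 2.69 × (1 + 5.54 km/24.4 km) = 3.3 g/cm³.

3.3 g/cm³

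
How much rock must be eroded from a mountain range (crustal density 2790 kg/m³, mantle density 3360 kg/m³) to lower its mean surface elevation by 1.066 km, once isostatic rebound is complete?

6.28 km

Net drop Δ = e − u = e − e ρ_c/ρ_m = e (ρ_m − ρ_c)/ρ_m.
e = Δ ρ_m/(ρ_m − ρ_c) = 1.066 km × 3360/570 = 6.28 km.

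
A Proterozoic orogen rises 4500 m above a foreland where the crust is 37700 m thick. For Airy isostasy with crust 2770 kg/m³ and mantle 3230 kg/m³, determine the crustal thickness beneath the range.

Root depth r = h ρ_c / (ρ_m − ρ_c) = 4500 m × 2770 / 460 = 27100 m.
Total thickness = T + h + r = 37700 m + 4500 m + 27100 m = 69300 m.

69300 m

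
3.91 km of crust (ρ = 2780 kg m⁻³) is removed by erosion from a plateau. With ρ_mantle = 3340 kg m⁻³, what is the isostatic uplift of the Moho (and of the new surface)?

3.25 km

Unloading: uplift u = e ρ_c/ρ_m = 3.91 km × 2780/3340 = 3.25 km.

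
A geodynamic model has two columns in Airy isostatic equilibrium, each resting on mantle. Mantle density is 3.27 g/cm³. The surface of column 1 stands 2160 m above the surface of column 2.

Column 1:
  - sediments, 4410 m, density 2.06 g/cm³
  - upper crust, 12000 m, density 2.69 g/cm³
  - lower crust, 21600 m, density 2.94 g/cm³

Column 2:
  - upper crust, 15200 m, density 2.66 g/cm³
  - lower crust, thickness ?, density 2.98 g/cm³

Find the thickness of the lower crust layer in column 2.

Take the compensation level at the base of the deeper column (depth z_c below the surface of column 1) and equate Σ ρ_i t_i down to z_c; mantle fills any gap and the z_c terms cancel.
Column 1: 4410×2.06 + 12000×2.69 + 21600×2.94 + (z_c − 38010)×3.27
Column 2: 2160×0 + 15200×2.66 + x×2.98 + (z_c − 2160 − 15200 − x)×3.27
The z_c×3.27 term appears on both sides and cancels. Collect the known terms of each column as K = Σ(ρt)_known − 3.27 × (depth of known layers): K_1 = 104868.6 − 3.27×38010 = −19424.1; K_2 = 40432 − 3.27×(2160 + 15200) = −16335.2.
Balance: K_1 = K_2 − x×(3.27 − 2.98), so x = (K_2 − K_1)/(3.27 − 2.98) = 3088.9/0.29 = 10700 m.

10700 m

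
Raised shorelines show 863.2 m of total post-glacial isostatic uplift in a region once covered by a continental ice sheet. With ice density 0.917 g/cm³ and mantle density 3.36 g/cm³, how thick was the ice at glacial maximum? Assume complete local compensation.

3160 m

u = t ρ_ice/ρ_m → t = u ρ_m/ρ_ice = 863.2 m × 3.36/0.917 = 3160 m.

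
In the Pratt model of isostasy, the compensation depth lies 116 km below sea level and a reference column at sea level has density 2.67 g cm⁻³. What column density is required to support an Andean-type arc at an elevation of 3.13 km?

Pratt balance: ρ_ref D = ρ (D + h).
ρ = ρ_ref D/(D + h) = 2.67 × 116 km/(116 km + 3.13 km) = 2.6 g cm⁻³.

2.6 g cm⁻³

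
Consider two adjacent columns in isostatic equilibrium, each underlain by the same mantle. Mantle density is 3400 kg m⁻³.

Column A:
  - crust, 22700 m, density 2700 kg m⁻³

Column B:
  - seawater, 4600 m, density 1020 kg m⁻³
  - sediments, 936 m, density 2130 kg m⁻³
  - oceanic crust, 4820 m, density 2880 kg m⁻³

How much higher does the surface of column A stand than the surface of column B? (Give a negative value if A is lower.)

For any compensation level in the mantle, the mantle terms cancel and isostasy reduces to e = (Σt_A − Σt_B) − (Σ(ρt)_A − Σ(ρt)_B) / ρ_m.
Σt_A = 22700 m; Σt_B = 10356 m; Σ(ρt)_A = 61290000; Σ(ρt)_B = 20567280 (in m·kg m⁻³).
e = (22700 − 10356) − (61290000 − 20567280) / 3400 = 367 m.

367 m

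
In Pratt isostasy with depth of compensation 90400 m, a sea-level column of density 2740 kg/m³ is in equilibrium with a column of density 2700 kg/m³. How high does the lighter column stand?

1340 m

ρ_ref D = ρ (D + h) → h = D (ρ_ref − ρ)/ρ.
h = 90400 m × (2740 − 2700)/2700 = 1340 m.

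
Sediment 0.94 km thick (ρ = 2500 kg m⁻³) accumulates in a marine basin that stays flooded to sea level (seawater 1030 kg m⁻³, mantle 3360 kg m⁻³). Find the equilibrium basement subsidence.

0.593 km

Submarine loading: the sediment displaces seawater, and the subsidence is in turn flooded, so s (ρ_m − ρ_w) = t (ρ_sed − ρ_w).
s = 0.94 km × (2500 − 1030) / (3360 − 1030) = 0.593 km.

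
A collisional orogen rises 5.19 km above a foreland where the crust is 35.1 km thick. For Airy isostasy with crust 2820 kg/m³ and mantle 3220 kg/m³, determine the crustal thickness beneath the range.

76.9 km

Root depth r = h ρ_c / (ρ_m − ρ_c) = 5.19 km × 2820 / 400 = 36.59 km.
Total thickness = T + h + r = 35.1 km + 5.19 km + 36.59 km = 76.9 km.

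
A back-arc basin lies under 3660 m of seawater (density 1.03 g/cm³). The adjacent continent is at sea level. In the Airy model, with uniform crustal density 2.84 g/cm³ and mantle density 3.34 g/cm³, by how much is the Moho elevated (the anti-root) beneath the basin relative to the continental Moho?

13200 m

Equating mass per unit area of the two columns: replacing crust with seawater at the top is compensated by replacing crust with mantle at the base: d (ρ_c − ρ_w) = a (ρ_m − ρ_c).
a = d (ρ_c − ρ_w)/(ρ_m − ρ_c) = 3660 m × 1.81/0.5 = 13200 m.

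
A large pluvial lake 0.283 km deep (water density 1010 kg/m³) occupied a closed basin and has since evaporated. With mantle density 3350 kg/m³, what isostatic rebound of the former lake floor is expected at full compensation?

u = d ρ_w/ρ_m = 0.283 km × 1010/3350 = 0.0853 km.

0.0853 km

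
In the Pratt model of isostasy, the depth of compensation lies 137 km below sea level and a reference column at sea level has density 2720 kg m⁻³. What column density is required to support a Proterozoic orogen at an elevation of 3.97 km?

Pratt balance: ρ_ref D = ρ (D + h).
ρ = ρ_ref D/(D + h) = 2720 × 137 km/(137 km + 3.97 km) = 2640 kg m⁻³.

2640 kg m⁻³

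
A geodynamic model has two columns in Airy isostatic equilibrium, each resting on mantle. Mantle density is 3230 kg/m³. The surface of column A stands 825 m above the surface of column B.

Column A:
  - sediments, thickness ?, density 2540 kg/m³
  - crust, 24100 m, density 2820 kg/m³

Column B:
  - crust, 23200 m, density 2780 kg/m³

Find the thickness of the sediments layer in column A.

Take the compensation level at the base of the deeper column (depth z_c below the surface of column A) and equate Σ ρ_i t_i down to z_c; mantle fills any gap and the z_c terms cancel.
Column A: x×2540 + 24100×2820 + (z_c − 24100 − x)×3230
Column B: 825×0 + 23200×2780 + (z_c − 825 − 23200)×3230
The z_c×3230 term appears on both sides and cancels. Collect the known terms of each column as K = Σ(ρt)_known − 3230 × (depth of known layers): K_A = 67962000 − 3230×24100 = −9881000; K_B = 64496000 − 3230×(825 + 23200) = −13104750.
Balance: K_A − x×(3230 − 2540) = K_B, so x = (K_A − K_B)/(3230 − 2540) = 3223750/690 = 4670 m.

4670 m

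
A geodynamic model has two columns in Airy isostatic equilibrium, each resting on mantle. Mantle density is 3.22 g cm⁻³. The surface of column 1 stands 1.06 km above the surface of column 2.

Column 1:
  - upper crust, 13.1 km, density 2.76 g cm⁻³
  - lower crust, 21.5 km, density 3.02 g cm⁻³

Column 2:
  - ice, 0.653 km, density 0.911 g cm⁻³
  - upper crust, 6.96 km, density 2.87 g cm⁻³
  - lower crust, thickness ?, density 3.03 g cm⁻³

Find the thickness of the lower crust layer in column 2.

15.6 km

Take the compensation level at the base of the deeper column (depth z_c below the surface of column 1) and equate Σ ρ_i t_i down to z_c; mantle fills any gap and the z_c terms cancel.
Column 1: 13.1×2.76 + 21.5×3.02 + (z_c − 34.6)×3.22
Column 2: 1.06×0 + 0.653×0.911 + 6.96×2.87 + x×3.03 + (z_c − 1.06 − 7.613 − x)×3.22
The z_c×3.22 term appears on both sides and cancels. Collect the known terms of each column as K = Σ(ρt)_known − 3.22 × (depth of known layers): K_1 = 101.086 − 3.22×34.6 = −10.326; K_2 = 20.570083 − 3.22×(1.06 + 7.613) = −7.356977.
Balance: K_1 = K_2 − x×(3.22 − 3.03), so x = (K_2 − K_1)/(3.22 − 3.03) = 2.96902/0.19 = 15.6 km.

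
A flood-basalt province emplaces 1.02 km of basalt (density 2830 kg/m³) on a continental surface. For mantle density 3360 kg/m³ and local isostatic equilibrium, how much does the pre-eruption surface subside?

0.859 km

Subaerial loading: s = t ρ_load / ρ_m.
s = 1.02 km × 2830/3360 = 0.859 km.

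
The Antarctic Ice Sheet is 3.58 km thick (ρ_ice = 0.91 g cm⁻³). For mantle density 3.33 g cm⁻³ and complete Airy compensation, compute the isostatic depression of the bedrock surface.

By Archimedes' principle applied to the lithosphere: the ice load ρ_ice t is balanced by mantle displaced below, ρ_m s.
s = t ρ_ice / ρ_m = 3.58 km × 0.91/3.33 = 0.978 km.

0.978 km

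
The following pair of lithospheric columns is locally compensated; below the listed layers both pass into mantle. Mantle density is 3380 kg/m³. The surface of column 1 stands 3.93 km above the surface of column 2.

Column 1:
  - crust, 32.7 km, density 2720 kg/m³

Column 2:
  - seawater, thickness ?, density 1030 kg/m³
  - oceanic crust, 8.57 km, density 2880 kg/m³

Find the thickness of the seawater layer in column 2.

1.71 km

Take the compensation level at the base of the deeper column (depth z_c below the surface of column 1) and equate Σ ρ_i t_i down to z_c; mantle fills any gap and the z_c terms cancel.
Column 1: 32.7×2720 + (z_c − 32.7)×3380
Column 2: 3.93×0 + x×1030 + 8.57×2880 + (z_c − 3.93 − 8.57 − x)×3380
The z_c×3380 term appears on both sides and cancels. Collect the known terms of each column as K = Σ(ρt)_known − 3380 × (depth of known layers): K_1 = 88944 − 3380×32.7 = −21582; K_2 = 24681.6 − 3380×(3.93 + 8.57) = −17568.4.
Balance: K_1 = K_2 − x×(3380 − 1030), so x = (K_2 − K_1)/(3380 − 1030) = 4013.6/2350 = 1.71 km.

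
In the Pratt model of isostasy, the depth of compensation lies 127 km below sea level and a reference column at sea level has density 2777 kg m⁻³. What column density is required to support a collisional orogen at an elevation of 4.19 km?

Pratt balance: ρ_ref D = ρ (D + h).
ρ = ρ_ref D/(D + h) = 2777 × 127 km/(127 km + 4.19 km) = 2690 kg m⁻³.

2690 kg m⁻³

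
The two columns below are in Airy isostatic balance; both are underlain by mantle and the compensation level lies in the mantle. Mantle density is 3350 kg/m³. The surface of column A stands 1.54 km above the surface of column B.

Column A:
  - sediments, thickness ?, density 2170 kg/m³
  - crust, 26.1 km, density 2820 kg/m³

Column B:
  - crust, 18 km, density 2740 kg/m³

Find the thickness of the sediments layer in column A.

Take the compensation level at the base of the deeper column (depth z_c below the surface of column A) and equate Σ ρ_i t_i down to z_c; mantle fills any gap and the z_c terms cancel.
Column A: x×2170 + 26.1×2820 + (z_c − 26.1 − x)×3350
Column B: 1.54×0 + 18×2740 + (z_c − 1.54 − 18)×3350
The z_c×3350 term appears on both sides and cancels. Collect the known terms of each column as K = Σ(ρt)_known − 3350 × (depth of known layers): K_A = 73602 − 3350×26.1 = −13833; K_B = 49320 − 3350×(1.54 + 18) = −16139.
Balance: K_A − x×(3350 − 2170) = K_B, so x = (K_A − K_B)/(3350 − 2170) = 2306/1180 = 1.95 km.

1.95 km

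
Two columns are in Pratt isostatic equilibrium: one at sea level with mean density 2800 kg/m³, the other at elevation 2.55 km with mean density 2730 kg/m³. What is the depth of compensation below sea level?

99.5 km

ρ_ref D = ρ (D + h) → D (ρ_ref − ρ) = ρ h.
D = ρ h/(ρ_ref − ρ) = 2730 × 2.55 km/(2800 − 2730) = 99.5 km.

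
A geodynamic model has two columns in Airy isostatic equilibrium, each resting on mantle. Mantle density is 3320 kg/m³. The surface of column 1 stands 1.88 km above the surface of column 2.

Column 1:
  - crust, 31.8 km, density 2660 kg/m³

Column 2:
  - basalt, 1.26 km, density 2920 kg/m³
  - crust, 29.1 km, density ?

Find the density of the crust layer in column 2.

Take the compensation level at the base of the deeper column (depth z_c below the surface of column 1) and equate Σ ρ_i t_i down to z_c; mantle fills any gap and the z_c terms cancel.
Column 1: 31.8×2660 + (z_c − 31.8)×3320
Column 2: 1.88×0 + 1.26×2920 + 29.1×ρ + (z_c − 1.88 − 30.36)×3320
The z_c×3320 term appears on both sides and cancels. Collect the known terms of each column as K = Σ(ρt)_known − 3320 × (depth of known layers): K_1 = 84588 − 3320×31.8 = −20988; K_2 = 3679.2 − 3320×(1.88 + 30.36) = −103357.6.
Balance: K_1 = K_2 + 29.1×ρ, so ρ = (K_1 − K_2)/29.1 = 82369.6/29.1 = 2830 kg/m³.

2830 kg/m³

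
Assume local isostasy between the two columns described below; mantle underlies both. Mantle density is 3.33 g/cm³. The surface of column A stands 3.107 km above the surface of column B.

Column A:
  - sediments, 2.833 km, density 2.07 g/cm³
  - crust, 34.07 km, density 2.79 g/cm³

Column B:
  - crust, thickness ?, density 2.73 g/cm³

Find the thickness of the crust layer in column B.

19.4 km

Take the compensation level at the base of the deeper column (depth z_c below the surface of column A) and equate Σ ρ_i t_i down to z_c; mantle fills any gap and the z_c terms cancel.
Column A: 2.833×2.07 + 34.07×2.79 + (z_c − 36.903)×3.33
Column B: 3.107×0 + x×2.73 + (z_c − 3.107 − 0 − x)×3.33
The z_c×3.33 term appears on both sides and cancels. Collect the known terms of each column as K = Σ(ρt)_known − 3.33 × (depth of known layers): K_A = 100.91961 − 3.33×36.903 = −21.96738; K_B = 0 − 3.33×(3.107 + 0) = −10.34631.
Balance: K_A = K_B − x×(3.33 − 2.73), so x = (K_B − K_A)/(3.33 − 2.73) = 11.6211/0.6 = 19.4 km.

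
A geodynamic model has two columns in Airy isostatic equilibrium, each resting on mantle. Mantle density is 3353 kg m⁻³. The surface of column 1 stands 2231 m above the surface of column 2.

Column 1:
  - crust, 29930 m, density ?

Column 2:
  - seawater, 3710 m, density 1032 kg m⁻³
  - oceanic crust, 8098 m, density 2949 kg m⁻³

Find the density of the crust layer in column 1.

Take the compensation level at the base of the deeper column (depth z_c below the surface of column 1) and equate Σ ρ_i t_i down to z_c; mantle fills any gap and the z_c terms cancel.
Column 1: 29930×ρ + (z_c − 29930)×3353
Column 2: 2231×0 + 3710×1032 + 8098×2949 + (z_c − 2231 − 11808)×3353
The z_c×3353 term appears on both sides and cancels. Collect the known terms of each column as K = Σ(ρt)_known − 3353 × (depth of known layers): K_1 = 0 − 3353×29930 = −100355290; K_2 = 27709722 − 3353×(2231 + 11808) = −19363045.
Balance: K_1 + 29930×ρ = K_2, so ρ = (K_2 − K_1)/29930 = 80992200/29930 = 2710 kg m⁻³.

2710 kg m⁻³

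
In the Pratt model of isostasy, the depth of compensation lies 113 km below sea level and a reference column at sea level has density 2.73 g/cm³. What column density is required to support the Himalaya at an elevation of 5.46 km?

Pratt balance: ρ_ref D = ρ (D + h).
ρ = ρ_ref D/(D + h) = 2.73 × 113 km/(113 km + 5.46 km) = 2.6 g/cm³.

2.6 g/cm³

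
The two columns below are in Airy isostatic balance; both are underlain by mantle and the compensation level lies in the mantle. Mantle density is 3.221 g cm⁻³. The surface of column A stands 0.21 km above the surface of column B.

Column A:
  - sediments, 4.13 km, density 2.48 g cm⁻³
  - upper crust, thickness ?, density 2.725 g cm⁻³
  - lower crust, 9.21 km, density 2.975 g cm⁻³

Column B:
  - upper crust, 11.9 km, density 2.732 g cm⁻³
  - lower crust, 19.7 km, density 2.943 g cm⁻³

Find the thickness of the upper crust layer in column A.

13.4 km

Take the compensation level at the base of the deeper column (depth z_c below the surface of column A) and equate Σ ρ_i t_i down to z_c; mantle fills any gap and the z_c terms cancel.
Column A: 4.13×2.48 + x×2.725 + 9.21×2.975 + (z_c − 13.34 − x)×3.221
Column B: 0.21×0 + 11.9×2.732 + 19.7×2.943 + (z_c − 0.21 − 31.6)×3.221
The z_c×3.221 term appears on both sides and cancels. Collect the known terms of each column as K = Σ(ρt)_known − 3.221 × (depth of known layers): K_A = 37.64215 − 3.221×13.34 = −5.32599; K_B = 90.4879 − 3.221×(0.21 + 31.6) = −11.97211.
Balance: K_A − x×(3.221 − 2.725) = K_B, so x = (K_A − K_B)/(3.221 − 2.725) = 6.64612/0.496 = 13.4 km.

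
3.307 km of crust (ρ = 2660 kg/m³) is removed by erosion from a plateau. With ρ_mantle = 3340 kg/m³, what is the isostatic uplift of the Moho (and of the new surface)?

2.63 km

Unloading: uplift u = e ρ_c/ρ_m = 3.307 km × 2660/3340 = 2.63 km.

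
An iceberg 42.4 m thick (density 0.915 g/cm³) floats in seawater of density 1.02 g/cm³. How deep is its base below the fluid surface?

Draft d = t ρ_obj/ρ_fluid = 42.4 m × 0.915/1.02 = 38 m.

38 m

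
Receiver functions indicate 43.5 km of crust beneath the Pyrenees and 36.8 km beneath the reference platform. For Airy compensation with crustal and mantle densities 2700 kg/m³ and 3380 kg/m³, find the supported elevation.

Excess crust Δ = 43.5 km − 36.8 km = 6.7 km, split between elevation h and root r with h + r = Δ.
Airy balance ρ_c h = (ρ_m − ρ_c) r gives r = h ρ_c/(ρ_m − ρ_c), so h (1 + ρ_c/(ρ_m − ρ_c)) = Δ, i.e. h = Δ (ρ_m − ρ_c)/ρ_m.
h = 6.7 km × 680/3380 = 1.35 km.

1.35 km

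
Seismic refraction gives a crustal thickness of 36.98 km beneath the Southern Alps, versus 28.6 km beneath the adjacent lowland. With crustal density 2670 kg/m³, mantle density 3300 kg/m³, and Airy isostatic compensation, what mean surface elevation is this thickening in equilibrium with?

1.6 km

Excess crust Δ = 36.98 km − 28.6 km = 8.38 km, split between elevation h and root r with h + r = Δ.
Airy balance ρ_c h = (ρ_m − ρ_c) r gives r = h ρ_c/(ρ_m − ρ_c), so h (1 + ρ_c/(ρ_m − ρ_c)) = Δ, i.e. h = Δ (ρ_m − ρ_c)/ρ_m.
h = 8.38 km × 630/3300 = 1.6 km.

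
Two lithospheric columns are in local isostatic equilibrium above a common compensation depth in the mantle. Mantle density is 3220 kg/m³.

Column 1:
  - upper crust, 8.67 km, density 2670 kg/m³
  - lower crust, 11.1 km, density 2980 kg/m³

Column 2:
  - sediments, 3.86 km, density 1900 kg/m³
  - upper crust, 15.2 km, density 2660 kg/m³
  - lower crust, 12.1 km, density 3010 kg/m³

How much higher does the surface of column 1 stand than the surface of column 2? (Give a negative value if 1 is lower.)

For any compensation level in the mantle, the mantle terms cancel and isostasy reduces to e = (Σt_1 − Σt_2) − (Σ(ρt)_1 − Σ(ρt)_2) / ρ_m.
Σt_1 = 19.77 km; Σt_2 = 31.16 km; Σ(ρt)_1 = 56226.9; Σ(ρt)_2 = 84187 (in km·kg/m³).
e = (19.77 − 31.16) − (56226.9 − 84187) / 3220 = −2.71 km.

−2.71 km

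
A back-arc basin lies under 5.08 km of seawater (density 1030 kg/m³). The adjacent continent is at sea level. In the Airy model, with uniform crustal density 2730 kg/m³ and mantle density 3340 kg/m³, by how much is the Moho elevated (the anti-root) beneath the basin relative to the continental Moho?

14.2 km

Isostatic balance requires: replacing crust with seawater at the top is compensated by replacing crust with mantle at the base: d (ρ_c − ρ_w) = a (ρ_m − ρ_c).
a = d (ρ_c − ρ_w)/(ρ_m − ρ_c) = 5.08 km × 1700/610 = 14.2 km.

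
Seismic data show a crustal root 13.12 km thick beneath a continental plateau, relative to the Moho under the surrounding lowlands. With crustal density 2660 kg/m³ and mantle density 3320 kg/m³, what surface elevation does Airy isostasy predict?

3.26 km

For local isostatic compensation: ρ_c h = (ρ_m − ρ_c) r.
h = r (ρ_m − ρ_c) / ρ_c = 13.12 km × (3320 − 2660) / 2660 = 3.26 km.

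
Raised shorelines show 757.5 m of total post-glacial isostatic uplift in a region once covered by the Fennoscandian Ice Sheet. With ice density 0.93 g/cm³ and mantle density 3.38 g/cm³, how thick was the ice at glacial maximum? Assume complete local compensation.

u = t ρ_ice/ρ_m → t = u ρ_m/ρ_ice = 757.5 m × 3.38/0.93 = 2750 m.

2750 m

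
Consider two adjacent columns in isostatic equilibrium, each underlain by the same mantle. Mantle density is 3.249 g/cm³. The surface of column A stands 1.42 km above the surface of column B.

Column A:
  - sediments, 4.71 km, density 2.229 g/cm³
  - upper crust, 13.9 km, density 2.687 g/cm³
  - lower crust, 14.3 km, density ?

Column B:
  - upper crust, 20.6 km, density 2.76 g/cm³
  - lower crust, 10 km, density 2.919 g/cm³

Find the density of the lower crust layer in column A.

Take the compensation level at the base of the deeper column (depth z_c below the surface of column A) and equate Σ ρ_i t_i down to z_c; mantle fills any gap and the z_c terms cancel.
Column A: 4.71×2.229 + 13.9×2.687 + 14.3×ρ + (z_c − 32.91)×3.249
Column B: 1.42×0 + 20.6×2.76 + 10×2.919 + (z_c − 1.42 − 30.6)×3.249
The z_c×3.249 term appears on both sides and cancels. Collect the known terms of each column as K = Σ(ρt)_known − 3.249 × (depth of known layers): K_A = 47.84789 − 3.249×32.91 = −59.0767; K_B = 86.046 − 3.249×(1.42 + 30.6) = −17.98698.
Balance: K_A + 14.3×ρ = K_B, so ρ = (K_B − K_A)/14.3 = 41.0897/14.3 = 2.87 g/cm³.

2.87 g/cm³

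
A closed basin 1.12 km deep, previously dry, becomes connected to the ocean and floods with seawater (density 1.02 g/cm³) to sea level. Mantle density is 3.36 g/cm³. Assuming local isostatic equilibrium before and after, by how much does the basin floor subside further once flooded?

After flooding the water column is d + s deep. Its weight must equal the weight of mantle displaced by the extra subsidence s: (d + s) ρ_w = s ρ_m.
s = d ρ_w / (ρ_m − ρ_w) = 1.12 km × 1.02/(3.36 − 1.02) = 0.488 km.

0.488 km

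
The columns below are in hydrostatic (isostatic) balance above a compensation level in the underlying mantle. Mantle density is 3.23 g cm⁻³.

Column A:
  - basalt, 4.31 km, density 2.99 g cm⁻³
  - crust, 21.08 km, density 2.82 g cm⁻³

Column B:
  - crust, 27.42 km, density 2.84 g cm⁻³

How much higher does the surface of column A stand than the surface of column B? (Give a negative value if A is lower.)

For any compensation level in the mantle, the mantle terms cancel and isostasy reduces to e = (Σt_A − Σt_B) − (Σ(ρt)_A − Σ(ρt)_B) / ρ_m.
Σt_A = 25.39 km; Σt_B = 27.42 km; Σ(ρt)_A = 72.3325; Σ(ρt)_B = 77.8728 (in km·g cm⁻³).
e = (25.39 − 27.42) − (72.3325 − 77.8728) / 3.23 = −0.315 km.

−0.315 km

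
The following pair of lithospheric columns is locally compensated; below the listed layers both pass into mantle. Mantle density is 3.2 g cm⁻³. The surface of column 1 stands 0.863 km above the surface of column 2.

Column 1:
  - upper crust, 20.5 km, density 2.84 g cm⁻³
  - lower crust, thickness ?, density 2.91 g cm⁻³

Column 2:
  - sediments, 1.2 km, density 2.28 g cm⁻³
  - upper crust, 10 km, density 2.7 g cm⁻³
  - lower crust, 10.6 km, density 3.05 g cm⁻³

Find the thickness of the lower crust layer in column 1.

Take the compensation level at the base of the deeper column (depth z_c below the surface of column 1) and equate Σ ρ_i t_i down to z_c; mantle fills any gap and the z_c terms cancel.
Column 1: 20.5×2.84 + x×2.91 + (z_c − 20.5 − x)×3.2
Column 2: 0.863×0 + 1.2×2.28 + 10×2.7 + 10.6×3.05 + (z_c − 0.863 − 21.8)×3.2
The z_c×3.2 term appears on both sides and cancels. Collect the known terms of each column as K = Σ(ρt)_known − 3.2 × (depth of known layers): K_1 = 58.22 − 3.2×20.5 = −7.38; K_2 = 62.066 − 3.2×(0.863 + 21.8) = −10.4556.
Balance: K_1 − x×(3.2 − 2.91) = K_2, so x = (K_1 − K_2)/(3.2 − 2.91) = 3.0756/0.29 = 10.6 km.

10.6 km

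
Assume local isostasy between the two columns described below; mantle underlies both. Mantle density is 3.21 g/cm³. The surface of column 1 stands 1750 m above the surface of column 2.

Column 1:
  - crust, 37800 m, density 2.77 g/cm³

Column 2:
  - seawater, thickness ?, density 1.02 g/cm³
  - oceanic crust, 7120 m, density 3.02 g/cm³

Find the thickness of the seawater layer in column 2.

Take the compensation level at the base of the deeper column (depth z_c below the surface of column 1) and equate Σ ρ_i t_i down to z_c; mantle fills any gap and the z_c terms cancel.
Column 1: 37800×2.77 + (z_c − 37800)×3.21
Column 2: 1750×0 + x×1.02 + 7120×3.02 + (z_c − 1750 − 7120 − x)×3.21
The z_c×3.21 term appears on both sides and cancels. Collect the known terms of each column as K = Σ(ρt)_known − 3.21 × (depth of known layers): K_1 = 104706 − 3.21×37800 = −16632; K_2 = 21502.4 − 3.21×(1750 + 7120) = −6970.3.
Balance: K_1 = K_2 − x×(3.21 − 1.02), so x = (K_2 − K_1)/(3.21 − 1.02) = 9661.7/2.19 = 4410 m.

4410 m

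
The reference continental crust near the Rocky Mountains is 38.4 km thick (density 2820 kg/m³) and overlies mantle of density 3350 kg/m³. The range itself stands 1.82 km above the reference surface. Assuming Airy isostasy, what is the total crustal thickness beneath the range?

49.9 km

Root depth r = h ρ_c / (ρ_m − ρ_c) = 1.82 km × 2820 / 530 = 9.684 km.
Total thickness = T + h + r = 38.4 km + 1.82 km + 9.684 km = 49.9 km.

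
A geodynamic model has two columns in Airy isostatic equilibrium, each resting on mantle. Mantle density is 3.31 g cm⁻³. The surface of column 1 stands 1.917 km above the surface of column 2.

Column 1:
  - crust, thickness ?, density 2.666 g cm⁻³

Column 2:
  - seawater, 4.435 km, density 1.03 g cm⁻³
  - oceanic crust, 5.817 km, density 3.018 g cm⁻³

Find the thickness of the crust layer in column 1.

28.2 km

Take the compensation level at the base of the deeper column (depth z_c below the surface of column 1) and equate Σ ρ_i t_i down to z_c; mantle fills any gap and the z_c terms cancel.
Column 1: x×2.666 + (z_c − 0 − x)×3.31
Column 2: 1.917×0 + 4.435×1.03 + 5.817×3.018 + (z_c − 1.917 − 10.252)×3.31
The z_c×3.31 term appears on both sides and cancels. Collect the known terms of each column as K = Σ(ρt)_known − 3.31 × (depth of known layers): K_1 = 0 − 3.31×0 = 0; K_2 = 22.123756 − 3.31×(1.917 + 10.252) = −18.155634.
Balance: K_1 − x×(3.31 − 2.666) = K_2, so x = (K_1 − K_2)/(3.31 − 2.666) = 18.1556/0.644 = 28.2 km.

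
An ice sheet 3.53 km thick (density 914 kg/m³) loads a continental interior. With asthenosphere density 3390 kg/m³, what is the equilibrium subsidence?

0.952 km

By Archimedes' principle applied to the lithosphere: the ice load ρ_ice t is balanced by mantle displaced below, ρ_m s.
s = t ρ_ice / ρ_m = 3.53 km × 914/3390 = 0.952 km.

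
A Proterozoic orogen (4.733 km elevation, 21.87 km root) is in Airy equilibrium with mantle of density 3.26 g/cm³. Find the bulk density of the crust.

ρ_c h = (ρ_m − ρ_c) r → ρ_c (h + r) = ρ_m r → ρ_c = ρ_m r / (h + r).
ρ_c = 3.26 × 21.87 km / (4.733 km + 21.87 km) = 2.68 g/cm³.

2.68 g/cm³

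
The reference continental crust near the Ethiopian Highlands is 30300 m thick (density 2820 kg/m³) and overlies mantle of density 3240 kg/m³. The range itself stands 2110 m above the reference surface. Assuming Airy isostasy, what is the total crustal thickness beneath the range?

Root depth r = h ρ_c / (ρ_m − ρ_c) = 2110 m × 2820 / 420 = 14170 m.
Total thickness = T + h + r = 30300 m + 2110 m + 14170 m = 46600 m.

46600 m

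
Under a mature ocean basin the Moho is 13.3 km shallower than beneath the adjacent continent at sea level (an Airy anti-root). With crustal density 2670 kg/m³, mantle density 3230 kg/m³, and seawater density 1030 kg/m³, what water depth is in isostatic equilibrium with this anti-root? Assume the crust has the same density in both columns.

4.54 km

Replacing a thickness d of crust by seawater at the top must be balanced by replacing crust with mantle at the base: d (ρ_c − ρ_w) = a (ρ_m − ρ_c).
d = a (ρ_m − ρ_c)/(ρ_c − ρ_w) = 13.3 km × 560/1640 = 4.54 km.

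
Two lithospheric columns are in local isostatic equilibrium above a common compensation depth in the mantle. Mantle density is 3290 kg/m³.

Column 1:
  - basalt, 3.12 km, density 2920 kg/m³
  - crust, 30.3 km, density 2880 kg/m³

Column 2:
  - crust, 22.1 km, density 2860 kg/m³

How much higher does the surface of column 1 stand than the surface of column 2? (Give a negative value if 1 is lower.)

1.24 km

For any compensation level in the mantle, the mantle terms cancel and isostasy reduces to e = (Σt_1 − Σt_2) − (Σ(ρt)_1 − Σ(ρt)_2) / ρ_m.
Σt_1 = 33.42 km; Σt_2 = 22.1 km; Σ(ρt)_1 = 96374.4; Σ(ρt)_2 = 63206 (in km·kg/m³).
e = (33.42 − 22.1) − (96374.4 − 63206) / 3290 = 1.24 km.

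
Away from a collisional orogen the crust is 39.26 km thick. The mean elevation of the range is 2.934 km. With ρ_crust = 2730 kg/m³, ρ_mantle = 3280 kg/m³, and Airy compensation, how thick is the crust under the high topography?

Root depth r = h ρ_c / (ρ_m − ρ_c) = 2.934 km × 2730 / 550 = 14.56 km.
Total thickness = T + h + r = 39.26 km + 2.934 km + 14.56 km = 56.8 km.

56.8 km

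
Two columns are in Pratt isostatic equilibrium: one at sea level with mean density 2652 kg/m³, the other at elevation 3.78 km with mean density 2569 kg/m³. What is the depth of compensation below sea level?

117 km

ρ_ref D = ρ (D + h) → D (ρ_ref − ρ) = ρ h.
D = ρ h/(ρ_ref − ρ) = 2569 × 3.78 km/(2652 − 2569) = 117 km.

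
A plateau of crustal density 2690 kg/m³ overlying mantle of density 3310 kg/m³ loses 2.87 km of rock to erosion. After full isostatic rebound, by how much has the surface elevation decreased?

0.538 km

Rebound u = e ρ_c/ρ_m = 2.87 km × 2690/3310 = 2.332 km.
Net surface drop = e − u = 2.87 km − 2.332 km = e (ρ_m − ρ_c)/ρ_m = 0.538 km.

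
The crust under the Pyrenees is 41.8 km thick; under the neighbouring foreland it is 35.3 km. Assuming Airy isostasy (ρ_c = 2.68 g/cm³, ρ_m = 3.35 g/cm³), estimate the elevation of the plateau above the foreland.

Excess crust Δ = 41.8 km − 35.3 km = 6.5 km, split between elevation h and root r with h + r = Δ.
Airy balance ρ_c h = (ρ_m − ρ_c) r gives r = h ρ_c/(ρ_m − ρ_c), so h (1 + ρ_c/(ρ_m − ρ_c)) = Δ, i.e. h = Δ (ρ_m − ρ_c)/ρ_m.
h = 6.5 km × 0.67/3.35 = 1.3 km.

1.3 km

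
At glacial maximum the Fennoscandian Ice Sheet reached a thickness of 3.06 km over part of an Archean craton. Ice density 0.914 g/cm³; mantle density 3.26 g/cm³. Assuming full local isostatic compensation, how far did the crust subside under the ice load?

Equating mass per unit area of the two columns: the ice load ρ_ice t is balanced by mantle displaced below, ρ_m s.
s = t ρ_ice / ρ_m = 3.06 km × 0.914/3.26 = 0.858 km.

0.858 km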